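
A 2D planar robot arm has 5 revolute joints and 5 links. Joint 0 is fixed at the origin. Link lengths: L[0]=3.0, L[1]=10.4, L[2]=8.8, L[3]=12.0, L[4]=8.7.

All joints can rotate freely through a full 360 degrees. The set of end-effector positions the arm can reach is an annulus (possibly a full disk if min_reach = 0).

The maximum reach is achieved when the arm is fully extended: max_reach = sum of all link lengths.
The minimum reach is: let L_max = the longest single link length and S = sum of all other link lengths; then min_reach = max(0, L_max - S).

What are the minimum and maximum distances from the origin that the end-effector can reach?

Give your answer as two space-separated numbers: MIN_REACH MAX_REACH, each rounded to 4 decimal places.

Link lengths: [3.0, 10.4, 8.8, 12.0, 8.7]
max_reach = 3 + 10.4 + 8.8 + 12 + 8.7 = 42.9
L_max = max([3.0, 10.4, 8.8, 12.0, 8.7]) = 12
S (sum of others) = 42.9 - 12 = 30.9
min_reach = max(0, 12 - 30.9) = max(0, -18.9) = 0

Answer: 0.0000 42.9000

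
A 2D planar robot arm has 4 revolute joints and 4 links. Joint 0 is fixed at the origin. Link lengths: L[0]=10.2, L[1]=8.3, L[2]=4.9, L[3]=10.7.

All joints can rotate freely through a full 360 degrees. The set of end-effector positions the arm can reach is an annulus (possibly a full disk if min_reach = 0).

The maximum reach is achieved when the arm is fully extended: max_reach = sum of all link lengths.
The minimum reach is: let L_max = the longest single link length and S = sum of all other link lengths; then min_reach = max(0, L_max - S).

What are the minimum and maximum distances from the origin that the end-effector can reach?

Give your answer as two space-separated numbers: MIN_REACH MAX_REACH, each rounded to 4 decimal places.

Answer: 0.0000 34.1000

Derivation:
Link lengths: [10.2, 8.3, 4.9, 10.7]
max_reach = 10.2 + 8.3 + 4.9 + 10.7 = 34.1
L_max = max([10.2, 8.3, 4.9, 10.7]) = 10.7
S (sum of others) = 34.1 - 10.7 = 23.4
min_reach = max(0, 10.7 - 23.4) = max(0, -12.7) = 0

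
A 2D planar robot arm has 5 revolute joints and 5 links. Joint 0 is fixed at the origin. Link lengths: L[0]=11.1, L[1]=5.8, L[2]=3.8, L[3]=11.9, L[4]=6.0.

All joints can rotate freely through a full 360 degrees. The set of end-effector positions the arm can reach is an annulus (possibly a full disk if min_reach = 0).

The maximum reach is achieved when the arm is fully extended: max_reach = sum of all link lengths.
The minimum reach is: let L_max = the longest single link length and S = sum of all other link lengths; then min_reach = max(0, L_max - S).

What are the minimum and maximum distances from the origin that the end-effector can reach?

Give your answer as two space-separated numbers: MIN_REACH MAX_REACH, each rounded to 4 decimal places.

Answer: 0.0000 38.6000

Derivation:
Link lengths: [11.1, 5.8, 3.8, 11.9, 6.0]
max_reach = 11.1 + 5.8 + 3.8 + 11.9 + 6 = 38.6
L_max = max([11.1, 5.8, 3.8, 11.9, 6.0]) = 11.9
S (sum of others) = 38.6 - 11.9 = 26.7
min_reach = max(0, 11.9 - 26.7) = max(0, -14.8) = 0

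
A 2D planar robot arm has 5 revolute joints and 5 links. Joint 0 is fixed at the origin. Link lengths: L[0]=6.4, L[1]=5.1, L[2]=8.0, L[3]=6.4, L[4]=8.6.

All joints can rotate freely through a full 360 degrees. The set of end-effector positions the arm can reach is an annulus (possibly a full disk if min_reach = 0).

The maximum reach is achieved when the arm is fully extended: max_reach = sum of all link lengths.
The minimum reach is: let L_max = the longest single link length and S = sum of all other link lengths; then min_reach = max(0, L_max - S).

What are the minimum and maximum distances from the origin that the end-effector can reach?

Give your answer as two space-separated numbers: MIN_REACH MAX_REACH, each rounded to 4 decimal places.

Link lengths: [6.4, 5.1, 8.0, 6.4, 8.6]
max_reach = 6.4 + 5.1 + 8 + 6.4 + 8.6 = 34.5
L_max = max([6.4, 5.1, 8.0, 6.4, 8.6]) = 8.6
S (sum of others) = 34.5 - 8.6 = 25.9
min_reach = max(0, 8.6 - 25.9) = max(0, -17.3) = 0

Answer: 0.0000 34.5000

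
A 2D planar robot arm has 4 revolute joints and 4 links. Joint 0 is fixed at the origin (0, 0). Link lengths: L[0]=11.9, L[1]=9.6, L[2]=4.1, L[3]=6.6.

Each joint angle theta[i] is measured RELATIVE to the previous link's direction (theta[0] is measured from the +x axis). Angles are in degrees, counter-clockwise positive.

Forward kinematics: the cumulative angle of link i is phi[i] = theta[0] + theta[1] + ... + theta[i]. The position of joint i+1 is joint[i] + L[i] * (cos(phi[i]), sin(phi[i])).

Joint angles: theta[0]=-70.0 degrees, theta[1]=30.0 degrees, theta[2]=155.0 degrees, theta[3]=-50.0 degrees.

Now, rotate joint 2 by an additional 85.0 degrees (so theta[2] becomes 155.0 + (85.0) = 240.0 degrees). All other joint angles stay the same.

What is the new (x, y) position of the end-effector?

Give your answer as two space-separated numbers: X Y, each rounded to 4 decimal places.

Answer: 1.8556 -15.4554

Derivation:
joint[0] = (0.0000, 0.0000)  (base)
link 0: phi[0] = -70 = -70 deg
  cos(-70 deg) = 0.3420, sin(-70 deg) = -0.9397
  joint[1] = (0.0000, 0.0000) + 11.9 * (0.3420, -0.9397) = (0.0000 + 4.0700, 0.0000 + -11.1823) = (4.0700, -11.1823)
link 1: phi[1] = -70 + 30 = -40 deg
  cos(-40 deg) = 0.7660, sin(-40 deg) = -0.6428
  joint[2] = (4.0700, -11.1823) + 9.6 * (0.7660, -0.6428) = (4.0700 + 7.3540, -11.1823 + -6.1708) = (11.4241, -17.3531)
link 2: phi[2] = -70 + 30 + 240 = 200 deg
  cos(200 deg) = -0.9397, sin(200 deg) = -0.3420
  joint[3] = (11.4241, -17.3531) + 4.1 * (-0.9397, -0.3420) = (11.4241 + -3.8527, -17.3531 + -1.4023) = (7.5713, -18.7554)
link 3: phi[3] = -70 + 30 + 240 + -50 = 150 deg
  cos(150 deg) = -0.8660, sin(150 deg) = 0.5000
  joint[4] = (7.5713, -18.7554) + 6.6 * (-0.8660, 0.5000) = (7.5713 + -5.7158, -18.7554 + 3.3000) = (1.8556, -15.4554)
End effector: (1.8556, -15.4554)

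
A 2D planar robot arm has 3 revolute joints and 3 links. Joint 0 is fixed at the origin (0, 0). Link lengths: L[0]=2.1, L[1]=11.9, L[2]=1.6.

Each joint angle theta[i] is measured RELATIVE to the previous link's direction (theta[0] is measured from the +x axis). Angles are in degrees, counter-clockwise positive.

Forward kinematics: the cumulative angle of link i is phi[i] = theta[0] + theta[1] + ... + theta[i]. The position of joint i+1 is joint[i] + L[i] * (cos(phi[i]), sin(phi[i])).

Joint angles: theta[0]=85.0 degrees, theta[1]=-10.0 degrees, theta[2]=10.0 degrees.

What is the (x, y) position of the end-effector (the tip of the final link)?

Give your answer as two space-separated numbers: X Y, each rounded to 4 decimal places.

Answer: 3.4024 15.1804

Derivation:
joint[0] = (0.0000, 0.0000)  (base)
link 0: phi[0] = 85 = 85 deg
  cos(85 deg) = 0.0872, sin(85 deg) = 0.9962
  joint[1] = (0.0000, 0.0000) + 2.1 * (0.0872, 0.9962) = (0.0000 + 0.1830, 0.0000 + 2.0920) = (0.1830, 2.0920)
link 1: phi[1] = 85 + -10 = 75 deg
  cos(75 deg) = 0.2588, sin(75 deg) = 0.9659
  joint[2] = (0.1830, 2.0920) + 11.9 * (0.2588, 0.9659) = (0.1830 + 3.0799, 2.0920 + 11.4945) = (3.2630, 13.5865)
link 2: phi[2] = 85 + -10 + 10 = 85 deg
  cos(85 deg) = 0.0872, sin(85 deg) = 0.9962
  joint[3] = (3.2630, 13.5865) + 1.6 * (0.0872, 0.9962) = (3.2630 + 0.1394, 13.5865 + 1.5939) = (3.4024, 15.1804)
End effector: (3.4024, 15.1804)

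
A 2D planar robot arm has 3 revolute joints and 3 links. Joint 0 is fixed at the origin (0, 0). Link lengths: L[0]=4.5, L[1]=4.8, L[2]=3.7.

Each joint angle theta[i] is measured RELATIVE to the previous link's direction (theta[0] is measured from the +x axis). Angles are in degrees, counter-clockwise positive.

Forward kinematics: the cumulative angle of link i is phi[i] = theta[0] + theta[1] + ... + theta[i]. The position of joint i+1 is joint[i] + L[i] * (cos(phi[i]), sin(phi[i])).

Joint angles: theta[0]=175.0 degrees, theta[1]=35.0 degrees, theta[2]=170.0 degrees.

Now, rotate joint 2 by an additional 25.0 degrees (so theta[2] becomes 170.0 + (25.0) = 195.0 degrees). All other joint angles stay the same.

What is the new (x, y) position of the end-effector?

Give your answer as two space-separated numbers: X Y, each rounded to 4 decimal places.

joint[0] = (0.0000, 0.0000)  (base)
link 0: phi[0] = 175 = 175 deg
  cos(175 deg) = -0.9962, sin(175 deg) = 0.0872
  joint[1] = (0.0000, 0.0000) + 4.5 * (-0.9962, 0.0872) = (0.0000 + -4.4829, 0.0000 + 0.3922) = (-4.4829, 0.3922)
link 1: phi[1] = 175 + 35 = 210 deg
  cos(210 deg) = -0.8660, sin(210 deg) = -0.5000
  joint[2] = (-4.4829, 0.3922) + 4.8 * (-0.8660, -0.5000) = (-4.4829 + -4.1569, 0.3922 + -2.4000) = (-8.6398, -2.0078)
link 2: phi[2] = 175 + 35 + 195 = 405 deg
  cos(405 deg) = 0.7071, sin(405 deg) = 0.7071
  joint[3] = (-8.6398, -2.0078) + 3.7 * (0.7071, 0.7071) = (-8.6398 + 2.6163, -2.0078 + 2.6163) = (-6.0235, 0.6085)
End effector: (-6.0235, 0.6085)

Answer: -6.0235 0.6085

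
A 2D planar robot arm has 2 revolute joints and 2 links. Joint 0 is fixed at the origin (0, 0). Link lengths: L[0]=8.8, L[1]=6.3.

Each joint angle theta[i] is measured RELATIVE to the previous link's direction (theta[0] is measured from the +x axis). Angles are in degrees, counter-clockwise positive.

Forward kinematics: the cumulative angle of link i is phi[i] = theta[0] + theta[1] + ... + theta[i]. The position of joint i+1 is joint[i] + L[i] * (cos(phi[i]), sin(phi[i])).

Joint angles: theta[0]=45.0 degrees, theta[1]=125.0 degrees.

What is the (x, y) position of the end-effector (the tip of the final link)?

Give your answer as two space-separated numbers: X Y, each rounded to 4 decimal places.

joint[0] = (0.0000, 0.0000)  (base)
link 0: phi[0] = 45 = 45 deg
  cos(45 deg) = 0.7071, sin(45 deg) = 0.7071
  joint[1] = (0.0000, 0.0000) + 8.8 * (0.7071, 0.7071) = (0.0000 + 6.2225, 0.0000 + 6.2225) = (6.2225, 6.2225)
link 1: phi[1] = 45 + 125 = 170 deg
  cos(170 deg) = -0.9848, sin(170 deg) = 0.1736
  joint[2] = (6.2225, 6.2225) + 6.3 * (-0.9848, 0.1736) = (6.2225 + -6.2043, 6.2225 + 1.0940) = (0.0183, 7.3165)
End effector: (0.0183, 7.3165)

Answer: 0.0183 7.3165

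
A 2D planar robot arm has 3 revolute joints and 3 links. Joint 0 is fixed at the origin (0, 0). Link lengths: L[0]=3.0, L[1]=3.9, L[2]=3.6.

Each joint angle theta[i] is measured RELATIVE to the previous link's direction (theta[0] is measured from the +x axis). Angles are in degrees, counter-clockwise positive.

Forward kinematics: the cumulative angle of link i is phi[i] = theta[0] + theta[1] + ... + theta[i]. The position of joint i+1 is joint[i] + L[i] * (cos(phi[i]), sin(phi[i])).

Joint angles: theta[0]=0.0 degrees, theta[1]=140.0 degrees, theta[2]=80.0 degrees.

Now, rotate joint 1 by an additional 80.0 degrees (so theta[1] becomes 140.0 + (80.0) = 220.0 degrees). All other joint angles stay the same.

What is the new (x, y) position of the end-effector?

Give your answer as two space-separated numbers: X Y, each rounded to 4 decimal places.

Answer: 1.8124 -5.6246

Derivation:
joint[0] = (0.0000, 0.0000)  (base)
link 0: phi[0] = 0 = 0 deg
  cos(0 deg) = 1.0000, sin(0 deg) = 0.0000
  joint[1] = (0.0000, 0.0000) + 3 * (1.0000, 0.0000) = (0.0000 + 3.0000, 0.0000 + 0.0000) = (3.0000, 0.0000)
link 1: phi[1] = 0 + 220 = 220 deg
  cos(220 deg) = -0.7660, sin(220 deg) = -0.6428
  joint[2] = (3.0000, 0.0000) + 3.9 * (-0.7660, -0.6428) = (3.0000 + -2.9876, 0.0000 + -2.5069) = (0.0124, -2.5069)
link 2: phi[2] = 0 + 220 + 80 = 300 deg
  cos(300 deg) = 0.5000, sin(300 deg) = -0.8660
  joint[3] = (0.0124, -2.5069) + 3.6 * (0.5000, -0.8660) = (0.0124 + 1.8000, -2.5069 + -3.1177) = (1.8124, -5.6246)
End effector: (1.8124, -5.6246)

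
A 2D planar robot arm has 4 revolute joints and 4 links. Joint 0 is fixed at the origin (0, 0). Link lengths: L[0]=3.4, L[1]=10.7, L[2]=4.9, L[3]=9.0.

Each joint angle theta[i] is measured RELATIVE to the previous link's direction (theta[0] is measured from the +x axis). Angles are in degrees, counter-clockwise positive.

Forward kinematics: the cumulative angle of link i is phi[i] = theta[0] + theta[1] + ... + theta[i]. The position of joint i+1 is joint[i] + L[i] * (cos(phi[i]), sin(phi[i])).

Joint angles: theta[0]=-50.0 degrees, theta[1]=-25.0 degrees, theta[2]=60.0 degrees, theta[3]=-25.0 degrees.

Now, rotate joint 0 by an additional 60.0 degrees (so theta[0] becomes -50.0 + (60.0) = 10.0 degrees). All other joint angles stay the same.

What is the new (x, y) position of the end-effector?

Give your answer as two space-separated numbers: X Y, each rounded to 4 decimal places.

Answer: 25.6058 4.3640

Derivation:
joint[0] = (0.0000, 0.0000)  (base)
link 0: phi[0] = 10 = 10 deg
  cos(10 deg) = 0.9848, sin(10 deg) = 0.1736
  joint[1] = (0.0000, 0.0000) + 3.4 * (0.9848, 0.1736) = (0.0000 + 3.3483, 0.0000 + 0.5904) = (3.3483, 0.5904)
link 1: phi[1] = 10 + -25 = -15 deg
  cos(-15 deg) = 0.9659, sin(-15 deg) = -0.2588
  joint[2] = (3.3483, 0.5904) + 10.7 * (0.9659, -0.2588) = (3.3483 + 10.3354, 0.5904 + -2.7694) = (13.6838, -2.1790)
link 2: phi[2] = 10 + -25 + 60 = 45 deg
  cos(45 deg) = 0.7071, sin(45 deg) = 0.7071
  joint[3] = (13.6838, -2.1790) + 4.9 * (0.7071, 0.7071) = (13.6838 + 3.4648, -2.1790 + 3.4648) = (17.1486, 1.2859)
link 3: phi[3] = 10 + -25 + 60 + -25 = 20 deg
  cos(20 deg) = 0.9397, sin(20 deg) = 0.3420
  joint[4] = (17.1486, 1.2859) + 9 * (0.9397, 0.3420) = (17.1486 + 8.4572, 1.2859 + 3.0782) = (25.6058, 4.3640)
End effector: (25.6058, 4.3640)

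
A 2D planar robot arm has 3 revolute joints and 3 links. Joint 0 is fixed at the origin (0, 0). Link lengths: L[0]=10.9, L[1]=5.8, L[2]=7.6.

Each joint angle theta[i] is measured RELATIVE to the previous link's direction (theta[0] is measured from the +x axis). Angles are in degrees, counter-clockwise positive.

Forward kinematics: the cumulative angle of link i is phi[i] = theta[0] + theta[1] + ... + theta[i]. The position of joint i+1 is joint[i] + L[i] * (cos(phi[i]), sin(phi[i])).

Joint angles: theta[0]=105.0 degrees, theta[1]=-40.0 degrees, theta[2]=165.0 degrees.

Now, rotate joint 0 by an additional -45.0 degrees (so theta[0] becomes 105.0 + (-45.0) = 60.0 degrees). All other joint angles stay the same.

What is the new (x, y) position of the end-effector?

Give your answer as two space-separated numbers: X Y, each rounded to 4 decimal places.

joint[0] = (0.0000, 0.0000)  (base)
link 0: phi[0] = 60 = 60 deg
  cos(60 deg) = 0.5000, sin(60 deg) = 0.8660
  joint[1] = (0.0000, 0.0000) + 10.9 * (0.5000, 0.8660) = (0.0000 + 5.4500, 0.0000 + 9.4397) = (5.4500, 9.4397)
link 1: phi[1] = 60 + -40 = 20 deg
  cos(20 deg) = 0.9397, sin(20 deg) = 0.3420
  joint[2] = (5.4500, 9.4397) + 5.8 * (0.9397, 0.3420) = (5.4500 + 5.4502, 9.4397 + 1.9837) = (10.9002, 11.4234)
link 2: phi[2] = 60 + -40 + 165 = 185 deg
  cos(185 deg) = -0.9962, sin(185 deg) = -0.0872
  joint[3] = (10.9002, 11.4234) + 7.6 * (-0.9962, -0.0872) = (10.9002 + -7.5711, 11.4234 + -0.6624) = (3.3291, 10.7610)
End effector: (3.3291, 10.7610)

Answer: 3.3291 10.7610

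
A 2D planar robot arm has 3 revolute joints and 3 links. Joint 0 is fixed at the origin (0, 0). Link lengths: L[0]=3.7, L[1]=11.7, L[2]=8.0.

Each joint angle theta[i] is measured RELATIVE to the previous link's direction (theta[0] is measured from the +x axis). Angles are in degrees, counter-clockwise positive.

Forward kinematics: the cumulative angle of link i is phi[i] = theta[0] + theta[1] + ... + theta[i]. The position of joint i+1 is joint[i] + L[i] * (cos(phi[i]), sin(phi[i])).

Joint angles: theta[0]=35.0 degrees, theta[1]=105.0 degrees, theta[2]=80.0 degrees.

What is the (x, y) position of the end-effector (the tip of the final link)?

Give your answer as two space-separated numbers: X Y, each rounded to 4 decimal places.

joint[0] = (0.0000, 0.0000)  (base)
link 0: phi[0] = 35 = 35 deg
  cos(35 deg) = 0.8192, sin(35 deg) = 0.5736
  joint[1] = (0.0000, 0.0000) + 3.7 * (0.8192, 0.5736) = (0.0000 + 3.0309, 0.0000 + 2.1222) = (3.0309, 2.1222)
link 1: phi[1] = 35 + 105 = 140 deg
  cos(140 deg) = -0.7660, sin(140 deg) = 0.6428
  joint[2] = (3.0309, 2.1222) + 11.7 * (-0.7660, 0.6428) = (3.0309 + -8.9627, 2.1222 + 7.5206) = (-5.9319, 9.6428)
link 2: phi[2] = 35 + 105 + 80 = 220 deg
  cos(220 deg) = -0.7660, sin(220 deg) = -0.6428
  joint[3] = (-5.9319, 9.6428) + 8 * (-0.7660, -0.6428) = (-5.9319 + -6.1284, 9.6428 + -5.1423) = (-12.0602, 4.5005)
End effector: (-12.0602, 4.5005)

Answer: -12.0602 4.5005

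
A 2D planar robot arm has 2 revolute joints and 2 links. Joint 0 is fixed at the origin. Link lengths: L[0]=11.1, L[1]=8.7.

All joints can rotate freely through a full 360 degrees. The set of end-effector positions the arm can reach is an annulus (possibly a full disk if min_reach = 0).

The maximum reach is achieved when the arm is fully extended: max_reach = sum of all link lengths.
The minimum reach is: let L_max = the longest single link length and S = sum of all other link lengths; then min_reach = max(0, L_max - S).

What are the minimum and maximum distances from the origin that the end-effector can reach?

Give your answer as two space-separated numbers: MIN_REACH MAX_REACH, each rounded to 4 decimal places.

Answer: 2.4000 19.8000

Derivation:
Link lengths: [11.1, 8.7]
max_reach = 11.1 + 8.7 = 19.8
L_max = max([11.1, 8.7]) = 11.1
S (sum of others) = 19.8 - 11.1 = 8.7
min_reach = max(0, 11.1 - 8.7) = max(0, 2.4) = 2.4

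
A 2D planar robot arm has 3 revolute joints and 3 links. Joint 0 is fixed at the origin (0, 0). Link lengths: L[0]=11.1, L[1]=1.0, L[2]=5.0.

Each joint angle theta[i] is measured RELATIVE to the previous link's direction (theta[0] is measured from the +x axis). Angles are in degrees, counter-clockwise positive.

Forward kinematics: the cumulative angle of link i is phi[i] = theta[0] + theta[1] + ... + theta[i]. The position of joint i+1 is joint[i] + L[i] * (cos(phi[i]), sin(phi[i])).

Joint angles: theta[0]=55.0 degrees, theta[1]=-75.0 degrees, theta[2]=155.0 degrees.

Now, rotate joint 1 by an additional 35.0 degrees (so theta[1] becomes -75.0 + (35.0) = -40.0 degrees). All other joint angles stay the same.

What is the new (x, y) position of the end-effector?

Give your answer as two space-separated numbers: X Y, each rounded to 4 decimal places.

joint[0] = (0.0000, 0.0000)  (base)
link 0: phi[0] = 55 = 55 deg
  cos(55 deg) = 0.5736, sin(55 deg) = 0.8192
  joint[1] = (0.0000, 0.0000) + 11.1 * (0.5736, 0.8192) = (0.0000 + 6.3667, 0.0000 + 9.0926) = (6.3667, 9.0926)
link 1: phi[1] = 55 + -40 = 15 deg
  cos(15 deg) = 0.9659, sin(15 deg) = 0.2588
  joint[2] = (6.3667, 9.0926) + 1 * (0.9659, 0.2588) = (6.3667 + 0.9659, 9.0926 + 0.2588) = (7.3326, 9.3514)
link 2: phi[2] = 55 + -40 + 155 = 170 deg
  cos(170 deg) = -0.9848, sin(170 deg) = 0.1736
  joint[3] = (7.3326, 9.3514) + 5 * (-0.9848, 0.1736) = (7.3326 + -4.9240, 9.3514 + 0.8682) = (2.4086, 10.2196)
End effector: (2.4086, 10.2196)

Answer: 2.4086 10.2196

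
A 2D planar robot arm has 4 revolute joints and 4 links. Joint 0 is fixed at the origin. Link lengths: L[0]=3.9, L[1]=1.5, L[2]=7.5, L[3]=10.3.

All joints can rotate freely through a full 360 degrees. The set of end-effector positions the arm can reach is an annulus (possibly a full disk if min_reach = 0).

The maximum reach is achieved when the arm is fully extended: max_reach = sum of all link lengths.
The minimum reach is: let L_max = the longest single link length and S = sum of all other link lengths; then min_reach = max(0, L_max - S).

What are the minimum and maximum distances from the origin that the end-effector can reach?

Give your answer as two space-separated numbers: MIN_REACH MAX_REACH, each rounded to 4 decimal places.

Link lengths: [3.9, 1.5, 7.5, 10.3]
max_reach = 3.9 + 1.5 + 7.5 + 10.3 = 23.2
L_max = max([3.9, 1.5, 7.5, 10.3]) = 10.3
S (sum of others) = 23.2 - 10.3 = 12.9
min_reach = max(0, 10.3 - 12.9) = max(0, -2.6) = 0

Answer: 0.0000 23.2000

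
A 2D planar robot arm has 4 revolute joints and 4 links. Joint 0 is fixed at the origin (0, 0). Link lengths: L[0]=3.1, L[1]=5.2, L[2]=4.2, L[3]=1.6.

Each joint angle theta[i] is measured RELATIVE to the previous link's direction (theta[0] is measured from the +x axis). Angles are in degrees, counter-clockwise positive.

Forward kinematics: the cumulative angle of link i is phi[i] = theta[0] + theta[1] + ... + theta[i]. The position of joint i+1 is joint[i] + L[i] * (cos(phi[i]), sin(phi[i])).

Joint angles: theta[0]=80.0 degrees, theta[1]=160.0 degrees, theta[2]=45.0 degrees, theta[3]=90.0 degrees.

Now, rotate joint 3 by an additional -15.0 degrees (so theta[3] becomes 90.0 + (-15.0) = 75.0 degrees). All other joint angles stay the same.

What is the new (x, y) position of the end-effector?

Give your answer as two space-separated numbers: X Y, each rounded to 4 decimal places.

joint[0] = (0.0000, 0.0000)  (base)
link 0: phi[0] = 80 = 80 deg
  cos(80 deg) = 0.1736, sin(80 deg) = 0.9848
  joint[1] = (0.0000, 0.0000) + 3.1 * (0.1736, 0.9848) = (0.0000 + 0.5383, 0.0000 + 3.0529) = (0.5383, 3.0529)
link 1: phi[1] = 80 + 160 = 240 deg
  cos(240 deg) = -0.5000, sin(240 deg) = -0.8660
  joint[2] = (0.5383, 3.0529) + 5.2 * (-0.5000, -0.8660) = (0.5383 + -2.6000, 3.0529 + -4.5033) = (-2.0617, -1.4504)
link 2: phi[2] = 80 + 160 + 45 = 285 deg
  cos(285 deg) = 0.2588, sin(285 deg) = -0.9659
  joint[3] = (-2.0617, -1.4504) + 4.2 * (0.2588, -0.9659) = (-2.0617 + 1.0870, -1.4504 + -4.0569) = (-0.9747, -5.5073)
link 3: phi[3] = 80 + 160 + 45 + 75 = 360 deg
  cos(360 deg) = 1.0000, sin(360 deg) = -0.0000
  joint[4] = (-0.9747, -5.5073) + 1.6 * (1.0000, -0.0000) = (-0.9747 + 1.6000, -5.5073 + -0.0000) = (0.6253, -5.5073)
End effector: (0.6253, -5.5073)

Answer: 0.6253 -5.5073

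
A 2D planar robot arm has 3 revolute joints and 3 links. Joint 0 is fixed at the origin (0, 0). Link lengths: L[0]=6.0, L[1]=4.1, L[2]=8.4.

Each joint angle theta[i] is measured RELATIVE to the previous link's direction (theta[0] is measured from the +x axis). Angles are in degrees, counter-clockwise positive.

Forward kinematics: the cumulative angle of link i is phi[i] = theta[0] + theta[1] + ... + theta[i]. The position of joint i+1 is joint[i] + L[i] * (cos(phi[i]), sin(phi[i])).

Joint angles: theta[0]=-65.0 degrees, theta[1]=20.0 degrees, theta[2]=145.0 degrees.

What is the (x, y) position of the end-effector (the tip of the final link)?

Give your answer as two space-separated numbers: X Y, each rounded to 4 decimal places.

joint[0] = (0.0000, 0.0000)  (base)
link 0: phi[0] = -65 = -65 deg
  cos(-65 deg) = 0.4226, sin(-65 deg) = -0.9063
  joint[1] = (0.0000, 0.0000) + 6 * (0.4226, -0.9063) = (0.0000 + 2.5357, 0.0000 + -5.4378) = (2.5357, -5.4378)
link 1: phi[1] = -65 + 20 = -45 deg
  cos(-45 deg) = 0.7071, sin(-45 deg) = -0.7071
  joint[2] = (2.5357, -5.4378) + 4.1 * (0.7071, -0.7071) = (2.5357 + 2.8991, -5.4378 + -2.8991) = (5.4348, -8.3370)
link 2: phi[2] = -65 + 20 + 145 = 100 deg
  cos(100 deg) = -0.1736, sin(100 deg) = 0.9848
  joint[3] = (5.4348, -8.3370) + 8.4 * (-0.1736, 0.9848) = (5.4348 + -1.4586, -8.3370 + 8.2724) = (3.9762, -0.0646)
End effector: (3.9762, -0.0646)

Answer: 3.9762 -0.0646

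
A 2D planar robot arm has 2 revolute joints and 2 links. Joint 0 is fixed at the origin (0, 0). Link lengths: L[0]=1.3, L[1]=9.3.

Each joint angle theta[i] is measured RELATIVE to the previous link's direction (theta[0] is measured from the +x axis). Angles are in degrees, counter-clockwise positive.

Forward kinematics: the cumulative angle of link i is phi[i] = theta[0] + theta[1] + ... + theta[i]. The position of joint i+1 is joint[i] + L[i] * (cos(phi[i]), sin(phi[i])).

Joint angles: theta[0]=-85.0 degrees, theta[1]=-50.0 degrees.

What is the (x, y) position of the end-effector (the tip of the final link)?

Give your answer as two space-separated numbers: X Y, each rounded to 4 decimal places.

Answer: -6.4628 -7.8711

Derivation:
joint[0] = (0.0000, 0.0000)  (base)
link 0: phi[0] = -85 = -85 deg
  cos(-85 deg) = 0.0872, sin(-85 deg) = -0.9962
  joint[1] = (0.0000, 0.0000) + 1.3 * (0.0872, -0.9962) = (0.0000 + 0.1133, 0.0000 + -1.2951) = (0.1133, -1.2951)
link 1: phi[1] = -85 + -50 = -135 deg
  cos(-135 deg) = -0.7071, sin(-135 deg) = -0.7071
  joint[2] = (0.1133, -1.2951) + 9.3 * (-0.7071, -0.7071) = (0.1133 + -6.5761, -1.2951 + -6.5761) = (-6.4628, -7.8711)
End effector: (-6.4628, -7.8711)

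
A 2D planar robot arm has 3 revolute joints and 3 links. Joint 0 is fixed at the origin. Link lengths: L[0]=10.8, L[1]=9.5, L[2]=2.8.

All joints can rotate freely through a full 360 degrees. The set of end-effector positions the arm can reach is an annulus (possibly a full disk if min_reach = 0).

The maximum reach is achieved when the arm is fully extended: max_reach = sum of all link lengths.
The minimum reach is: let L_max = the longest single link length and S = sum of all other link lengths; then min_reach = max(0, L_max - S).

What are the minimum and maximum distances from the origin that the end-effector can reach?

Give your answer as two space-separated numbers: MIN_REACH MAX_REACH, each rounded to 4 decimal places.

Answer: 0.0000 23.1000

Derivation:
Link lengths: [10.8, 9.5, 2.8]
max_reach = 10.8 + 9.5 + 2.8 = 23.1
L_max = max([10.8, 9.5, 2.8]) = 10.8
S (sum of others) = 23.1 - 10.8 = 12.3
min_reach = max(0, 10.8 - 12.3) = max(0, -1.5) = 0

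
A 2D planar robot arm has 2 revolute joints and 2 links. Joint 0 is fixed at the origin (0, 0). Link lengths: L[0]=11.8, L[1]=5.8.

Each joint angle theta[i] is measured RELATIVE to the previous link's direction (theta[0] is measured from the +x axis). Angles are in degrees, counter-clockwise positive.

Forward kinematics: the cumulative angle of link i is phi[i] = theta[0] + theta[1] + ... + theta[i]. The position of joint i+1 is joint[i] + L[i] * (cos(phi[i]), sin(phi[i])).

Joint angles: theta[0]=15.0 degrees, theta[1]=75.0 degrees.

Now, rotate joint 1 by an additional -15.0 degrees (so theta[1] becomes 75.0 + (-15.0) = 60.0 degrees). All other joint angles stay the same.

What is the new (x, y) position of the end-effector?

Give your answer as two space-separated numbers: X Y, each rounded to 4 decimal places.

joint[0] = (0.0000, 0.0000)  (base)
link 0: phi[0] = 15 = 15 deg
  cos(15 deg) = 0.9659, sin(15 deg) = 0.2588
  joint[1] = (0.0000, 0.0000) + 11.8 * (0.9659, 0.2588) = (0.0000 + 11.3979, 0.0000 + 3.0541) = (11.3979, 3.0541)
link 1: phi[1] = 15 + 60 = 75 deg
  cos(75 deg) = 0.2588, sin(75 deg) = 0.9659
  joint[2] = (11.3979, 3.0541) + 5.8 * (0.2588, 0.9659) = (11.3979 + 1.5012, 3.0541 + 5.6024) = (12.8991, 8.6564)
End effector: (12.8991, 8.6564)

Answer: 12.8991 8.6564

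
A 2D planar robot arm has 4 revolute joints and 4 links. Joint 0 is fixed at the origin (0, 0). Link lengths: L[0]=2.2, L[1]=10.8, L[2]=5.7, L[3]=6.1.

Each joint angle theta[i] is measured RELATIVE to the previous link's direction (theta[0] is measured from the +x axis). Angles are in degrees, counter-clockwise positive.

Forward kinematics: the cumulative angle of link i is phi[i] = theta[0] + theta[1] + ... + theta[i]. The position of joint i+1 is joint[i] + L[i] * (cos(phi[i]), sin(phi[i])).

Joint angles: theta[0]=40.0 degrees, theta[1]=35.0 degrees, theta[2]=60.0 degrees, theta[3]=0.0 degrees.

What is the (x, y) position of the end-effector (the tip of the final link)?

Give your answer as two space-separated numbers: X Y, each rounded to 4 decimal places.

joint[0] = (0.0000, 0.0000)  (base)
link 0: phi[0] = 40 = 40 deg
  cos(40 deg) = 0.7660, sin(40 deg) = 0.6428
  joint[1] = (0.0000, 0.0000) + 2.2 * (0.7660, 0.6428) = (0.0000 + 1.6853, 0.0000 + 1.4141) = (1.6853, 1.4141)
link 1: phi[1] = 40 + 35 = 75 deg
  cos(75 deg) = 0.2588, sin(75 deg) = 0.9659
  joint[2] = (1.6853, 1.4141) + 10.8 * (0.2588, 0.9659) = (1.6853 + 2.7952, 1.4141 + 10.4320) = (4.4805, 11.8461)
link 2: phi[2] = 40 + 35 + 60 = 135 deg
  cos(135 deg) = -0.7071, sin(135 deg) = 0.7071
  joint[3] = (4.4805, 11.8461) + 5.7 * (-0.7071, 0.7071) = (4.4805 + -4.0305, 11.8461 + 4.0305) = (0.4500, 15.8766)
link 3: phi[3] = 40 + 35 + 60 + 0 = 135 deg
  cos(135 deg) = -0.7071, sin(135 deg) = 0.7071
  joint[4] = (0.4500, 15.8766) + 6.1 * (-0.7071, 0.7071) = (0.4500 + -4.3134, 15.8766 + 4.3134) = (-3.8633, 20.1900)
End effector: (-3.8633, 20.1900)

Answer: -3.8633 20.1900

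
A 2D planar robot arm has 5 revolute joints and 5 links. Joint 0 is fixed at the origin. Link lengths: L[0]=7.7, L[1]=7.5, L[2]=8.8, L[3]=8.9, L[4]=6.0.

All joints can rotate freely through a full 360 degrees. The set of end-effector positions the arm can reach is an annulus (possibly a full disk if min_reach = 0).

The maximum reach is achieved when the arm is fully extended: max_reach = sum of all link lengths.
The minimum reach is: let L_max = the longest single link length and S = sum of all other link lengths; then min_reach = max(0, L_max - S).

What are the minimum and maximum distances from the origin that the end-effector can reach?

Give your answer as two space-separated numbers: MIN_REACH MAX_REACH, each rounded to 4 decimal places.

Answer: 0.0000 38.9000

Derivation:
Link lengths: [7.7, 7.5, 8.8, 8.9, 6.0]
max_reach = 7.7 + 7.5 + 8.8 + 8.9 + 6 = 38.9
L_max = max([7.7, 7.5, 8.8, 8.9, 6.0]) = 8.9
S (sum of others) = 38.9 - 8.9 = 30
min_reach = max(0, 8.9 - 30) = max(0, -21.1) = 0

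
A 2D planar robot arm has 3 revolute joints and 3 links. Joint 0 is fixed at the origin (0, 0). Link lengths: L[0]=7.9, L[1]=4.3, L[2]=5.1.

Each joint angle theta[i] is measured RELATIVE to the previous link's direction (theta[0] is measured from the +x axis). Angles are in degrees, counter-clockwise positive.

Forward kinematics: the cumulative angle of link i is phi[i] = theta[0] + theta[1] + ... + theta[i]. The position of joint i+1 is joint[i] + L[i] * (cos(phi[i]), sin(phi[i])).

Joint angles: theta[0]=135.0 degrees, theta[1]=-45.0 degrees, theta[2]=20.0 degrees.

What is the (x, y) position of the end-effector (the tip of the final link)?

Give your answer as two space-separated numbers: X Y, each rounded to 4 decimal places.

Answer: -7.3304 14.6786

Derivation:
joint[0] = (0.0000, 0.0000)  (base)
link 0: phi[0] = 135 = 135 deg
  cos(135 deg) = -0.7071, sin(135 deg) = 0.7071
  joint[1] = (0.0000, 0.0000) + 7.9 * (-0.7071, 0.7071) = (0.0000 + -5.5861, 0.0000 + 5.5861) = (-5.5861, 5.5861)
link 1: phi[1] = 135 + -45 = 90 deg
  cos(90 deg) = 0.0000, sin(90 deg) = 1.0000
  joint[2] = (-5.5861, 5.5861) + 4.3 * (0.0000, 1.0000) = (-5.5861 + 0.0000, 5.5861 + 4.3000) = (-5.5861, 9.8861)
link 2: phi[2] = 135 + -45 + 20 = 110 deg
  cos(110 deg) = -0.3420, sin(110 deg) = 0.9397
  joint[3] = (-5.5861, 9.8861) + 5.1 * (-0.3420, 0.9397) = (-5.5861 + -1.7443, 9.8861 + 4.7924) = (-7.3304, 14.6786)
End effector: (-7.3304, 14.6786)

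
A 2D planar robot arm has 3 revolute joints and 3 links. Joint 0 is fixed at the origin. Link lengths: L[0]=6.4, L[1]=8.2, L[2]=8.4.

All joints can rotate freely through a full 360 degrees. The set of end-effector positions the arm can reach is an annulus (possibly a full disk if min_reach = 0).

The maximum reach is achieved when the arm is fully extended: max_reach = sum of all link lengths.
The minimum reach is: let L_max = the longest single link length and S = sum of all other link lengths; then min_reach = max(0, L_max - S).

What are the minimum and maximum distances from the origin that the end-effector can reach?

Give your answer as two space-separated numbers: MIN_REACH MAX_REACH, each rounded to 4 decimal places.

Link lengths: [6.4, 8.2, 8.4]
max_reach = 6.4 + 8.2 + 8.4 = 23
L_max = max([6.4, 8.2, 8.4]) = 8.4
S (sum of others) = 23 - 8.4 = 14.6
min_reach = max(0, 8.4 - 14.6) = max(0, -6.2) = 0

Answer: 0.0000 23.0000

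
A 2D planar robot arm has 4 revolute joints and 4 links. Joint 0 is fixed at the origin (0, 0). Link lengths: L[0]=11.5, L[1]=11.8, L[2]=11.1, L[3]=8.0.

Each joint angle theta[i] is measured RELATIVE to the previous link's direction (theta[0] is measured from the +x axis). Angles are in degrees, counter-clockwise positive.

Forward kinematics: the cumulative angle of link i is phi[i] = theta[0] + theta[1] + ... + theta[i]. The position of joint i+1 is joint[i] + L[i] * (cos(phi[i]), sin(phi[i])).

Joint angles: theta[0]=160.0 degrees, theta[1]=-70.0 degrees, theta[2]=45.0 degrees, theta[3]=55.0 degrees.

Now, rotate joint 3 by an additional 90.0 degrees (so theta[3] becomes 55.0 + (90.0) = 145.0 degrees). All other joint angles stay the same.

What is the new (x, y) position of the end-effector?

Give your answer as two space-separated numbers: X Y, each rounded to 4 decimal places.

joint[0] = (0.0000, 0.0000)  (base)
link 0: phi[0] = 160 = 160 deg
  cos(160 deg) = -0.9397, sin(160 deg) = 0.3420
  joint[1] = (0.0000, 0.0000) + 11.5 * (-0.9397, 0.3420) = (0.0000 + -10.8065, 0.0000 + 3.9332) = (-10.8065, 3.9332)
link 1: phi[1] = 160 + -70 = 90 deg
  cos(90 deg) = 0.0000, sin(90 deg) = 1.0000
  joint[2] = (-10.8065, 3.9332) + 11.8 * (0.0000, 1.0000) = (-10.8065 + 0.0000, 3.9332 + 11.8000) = (-10.8065, 15.7332)
link 2: phi[2] = 160 + -70 + 45 = 135 deg
  cos(135 deg) = -0.7071, sin(135 deg) = 0.7071
  joint[3] = (-10.8065, 15.7332) + 11.1 * (-0.7071, 0.7071) = (-10.8065 + -7.8489, 15.7332 + 7.8489) = (-18.6554, 23.5821)
link 3: phi[3] = 160 + -70 + 45 + 145 = 280 deg
  cos(280 deg) = 0.1736, sin(280 deg) = -0.9848
  joint[4] = (-18.6554, 23.5821) + 8 * (0.1736, -0.9848) = (-18.6554 + 1.3892, 23.5821 + -7.8785) = (-17.2662, 15.7037)
End effector: (-17.2662, 15.7037)

Answer: -17.2662 15.7037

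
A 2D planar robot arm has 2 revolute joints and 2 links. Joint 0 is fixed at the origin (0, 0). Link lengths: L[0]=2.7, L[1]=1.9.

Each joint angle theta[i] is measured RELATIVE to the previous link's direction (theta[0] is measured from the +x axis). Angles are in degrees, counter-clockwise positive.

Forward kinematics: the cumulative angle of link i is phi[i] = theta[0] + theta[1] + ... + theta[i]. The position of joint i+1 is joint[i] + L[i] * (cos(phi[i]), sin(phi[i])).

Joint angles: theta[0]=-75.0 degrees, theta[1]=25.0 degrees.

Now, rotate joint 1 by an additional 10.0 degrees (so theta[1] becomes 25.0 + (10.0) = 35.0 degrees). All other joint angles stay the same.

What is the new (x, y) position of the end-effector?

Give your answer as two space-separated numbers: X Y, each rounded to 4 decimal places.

joint[0] = (0.0000, 0.0000)  (base)
link 0: phi[0] = -75 = -75 deg
  cos(-75 deg) = 0.2588, sin(-75 deg) = -0.9659
  joint[1] = (0.0000, 0.0000) + 2.7 * (0.2588, -0.9659) = (0.0000 + 0.6988, 0.0000 + -2.6080) = (0.6988, -2.6080)
link 1: phi[1] = -75 + 35 = -40 deg
  cos(-40 deg) = 0.7660, sin(-40 deg) = -0.6428
  joint[2] = (0.6988, -2.6080) + 1.9 * (0.7660, -0.6428) = (0.6988 + 1.4555, -2.6080 + -1.2213) = (2.1543, -3.8293)
End effector: (2.1543, -3.8293)

Answer: 2.1543 -3.8293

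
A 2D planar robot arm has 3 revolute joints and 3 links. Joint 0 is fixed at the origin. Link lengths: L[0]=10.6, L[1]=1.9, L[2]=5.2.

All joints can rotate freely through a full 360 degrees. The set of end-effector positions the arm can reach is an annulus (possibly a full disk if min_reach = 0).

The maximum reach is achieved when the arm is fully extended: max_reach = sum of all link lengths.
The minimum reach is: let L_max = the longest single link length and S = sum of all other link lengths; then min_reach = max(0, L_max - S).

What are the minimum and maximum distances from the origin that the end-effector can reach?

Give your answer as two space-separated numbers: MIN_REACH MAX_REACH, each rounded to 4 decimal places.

Link lengths: [10.6, 1.9, 5.2]
max_reach = 10.6 + 1.9 + 5.2 = 17.7
L_max = max([10.6, 1.9, 5.2]) = 10.6
S (sum of others) = 17.7 - 10.6 = 7.1
min_reach = max(0, 10.6 - 7.1) = max(0, 3.5) = 3.5

Answer: 3.5000 17.7000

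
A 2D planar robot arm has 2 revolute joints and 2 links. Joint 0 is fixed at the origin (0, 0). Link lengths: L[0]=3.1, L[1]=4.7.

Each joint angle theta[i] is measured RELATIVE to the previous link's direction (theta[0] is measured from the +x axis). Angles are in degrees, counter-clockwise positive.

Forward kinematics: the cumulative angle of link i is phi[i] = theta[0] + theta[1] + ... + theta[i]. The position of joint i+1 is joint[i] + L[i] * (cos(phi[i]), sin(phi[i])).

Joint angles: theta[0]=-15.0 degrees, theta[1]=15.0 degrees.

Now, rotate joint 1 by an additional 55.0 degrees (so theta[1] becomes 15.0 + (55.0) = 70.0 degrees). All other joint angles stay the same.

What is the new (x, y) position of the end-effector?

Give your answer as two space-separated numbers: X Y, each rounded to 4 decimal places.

Answer: 5.6902 3.0477

Derivation:
joint[0] = (0.0000, 0.0000)  (base)
link 0: phi[0] = -15 = -15 deg
  cos(-15 deg) = 0.9659, sin(-15 deg) = -0.2588
  joint[1] = (0.0000, 0.0000) + 3.1 * (0.9659, -0.2588) = (0.0000 + 2.9944, 0.0000 + -0.8023) = (2.9944, -0.8023)
link 1: phi[1] = -15 + 70 = 55 deg
  cos(55 deg) = 0.5736, sin(55 deg) = 0.8192
  joint[2] = (2.9944, -0.8023) + 4.7 * (0.5736, 0.8192) = (2.9944 + 2.6958, -0.8023 + 3.8500) = (5.6902, 3.0477)
End effector: (5.6902, 3.0477)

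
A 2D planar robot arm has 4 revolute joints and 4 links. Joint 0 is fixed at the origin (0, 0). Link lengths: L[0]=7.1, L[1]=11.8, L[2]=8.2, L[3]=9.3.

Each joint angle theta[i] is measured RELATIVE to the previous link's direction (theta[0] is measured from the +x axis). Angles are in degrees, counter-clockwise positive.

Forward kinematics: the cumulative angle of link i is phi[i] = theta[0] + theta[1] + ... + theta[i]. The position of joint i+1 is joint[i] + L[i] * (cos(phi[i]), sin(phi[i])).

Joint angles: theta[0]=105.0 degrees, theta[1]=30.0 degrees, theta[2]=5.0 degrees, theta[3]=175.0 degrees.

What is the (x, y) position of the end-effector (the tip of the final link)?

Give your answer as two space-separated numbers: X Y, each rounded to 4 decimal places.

Answer: -9.8869 13.8967

Derivation:
joint[0] = (0.0000, 0.0000)  (base)
link 0: phi[0] = 105 = 105 deg
  cos(105 deg) = -0.2588, sin(105 deg) = 0.9659
  joint[1] = (0.0000, 0.0000) + 7.1 * (-0.2588, 0.9659) = (0.0000 + -1.8376, 0.0000 + 6.8581) = (-1.8376, 6.8581)
link 1: phi[1] = 105 + 30 = 135 deg
  cos(135 deg) = -0.7071, sin(135 deg) = 0.7071
  joint[2] = (-1.8376, 6.8581) + 11.8 * (-0.7071, 0.7071) = (-1.8376 + -8.3439, 6.8581 + 8.3439) = (-10.1815, 15.2019)
link 2: phi[2] = 105 + 30 + 5 = 140 deg
  cos(140 deg) = -0.7660, sin(140 deg) = 0.6428
  joint[3] = (-10.1815, 15.2019) + 8.2 * (-0.7660, 0.6428) = (-10.1815 + -6.2816, 15.2019 + 5.2709) = (-16.4630, 20.4728)
link 3: phi[3] = 105 + 30 + 5 + 175 = 315 deg
  cos(315 deg) = 0.7071, sin(315 deg) = -0.7071
  joint[4] = (-16.4630, 20.4728) + 9.3 * (0.7071, -0.7071) = (-16.4630 + 6.5761, 20.4728 + -6.5761) = (-9.8869, 13.8967)
End effector: (-9.8869, 13.8967)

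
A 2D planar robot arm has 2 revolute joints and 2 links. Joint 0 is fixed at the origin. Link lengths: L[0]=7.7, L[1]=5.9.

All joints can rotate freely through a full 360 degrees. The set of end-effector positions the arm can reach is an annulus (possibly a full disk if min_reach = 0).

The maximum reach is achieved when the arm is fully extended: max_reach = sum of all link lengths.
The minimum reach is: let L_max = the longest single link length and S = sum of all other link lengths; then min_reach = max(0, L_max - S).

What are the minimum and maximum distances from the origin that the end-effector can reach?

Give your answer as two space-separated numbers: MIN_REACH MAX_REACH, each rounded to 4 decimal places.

Answer: 1.8000 13.6000

Derivation:
Link lengths: [7.7, 5.9]
max_reach = 7.7 + 5.9 = 13.6
L_max = max([7.7, 5.9]) = 7.7
S (sum of others) = 13.6 - 7.7 = 5.9
min_reach = max(0, 7.7 - 5.9) = max(0, 1.8) = 1.8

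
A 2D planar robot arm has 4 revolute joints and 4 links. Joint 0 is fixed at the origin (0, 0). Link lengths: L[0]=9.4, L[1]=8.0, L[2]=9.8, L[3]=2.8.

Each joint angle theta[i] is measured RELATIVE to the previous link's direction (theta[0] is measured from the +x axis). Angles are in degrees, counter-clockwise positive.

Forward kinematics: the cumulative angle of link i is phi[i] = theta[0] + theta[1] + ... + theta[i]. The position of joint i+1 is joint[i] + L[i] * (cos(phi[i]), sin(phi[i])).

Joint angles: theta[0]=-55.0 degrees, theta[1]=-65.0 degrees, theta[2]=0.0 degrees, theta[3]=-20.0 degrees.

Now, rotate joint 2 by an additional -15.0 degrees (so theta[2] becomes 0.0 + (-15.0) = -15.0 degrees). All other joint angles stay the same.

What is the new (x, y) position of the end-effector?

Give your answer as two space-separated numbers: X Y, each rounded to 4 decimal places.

Answer: -8.0757 -22.7412

Derivation:
joint[0] = (0.0000, 0.0000)  (base)
link 0: phi[0] = -55 = -55 deg
  cos(-55 deg) = 0.5736, sin(-55 deg) = -0.8192
  joint[1] = (0.0000, 0.0000) + 9.4 * (0.5736, -0.8192) = (0.0000 + 5.3916, 0.0000 + -7.7000) = (5.3916, -7.7000)
link 1: phi[1] = -55 + -65 = -120 deg
  cos(-120 deg) = -0.5000, sin(-120 deg) = -0.8660
  joint[2] = (5.3916, -7.7000) + 8 * (-0.5000, -0.8660) = (5.3916 + -4.0000, -7.7000 + -6.9282) = (1.3916, -14.6282)
link 2: phi[2] = -55 + -65 + -15 = -135 deg
  cos(-135 deg) = -0.7071, sin(-135 deg) = -0.7071
  joint[3] = (1.3916, -14.6282) + 9.8 * (-0.7071, -0.7071) = (1.3916 + -6.9296, -14.6282 + -6.9296) = (-5.5380, -21.5579)
link 3: phi[3] = -55 + -65 + -15 + -20 = -155 deg
  cos(-155 deg) = -0.9063, sin(-155 deg) = -0.4226
  joint[4] = (-5.5380, -21.5579) + 2.8 * (-0.9063, -0.4226) = (-5.5380 + -2.5377, -21.5579 + -1.1833) = (-8.0757, -22.7412)
End effector: (-8.0757, -22.7412)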